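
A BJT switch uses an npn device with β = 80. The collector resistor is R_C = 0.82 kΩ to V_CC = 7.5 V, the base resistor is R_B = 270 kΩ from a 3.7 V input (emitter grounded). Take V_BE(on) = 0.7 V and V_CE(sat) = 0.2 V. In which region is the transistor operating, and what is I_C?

active; I_C ≈ 0.89 mA

Assume active. Base-emitter loop: I_B = (V_BB − V_BE)/R_B = (3.7 − 0.7)/270 = 0.0111 mA.
I_C = β·I_B = 80×0.0111 = 0.889 mA.
V_CE = V_CC − I_C·R_C = 7.5 − 0.889×0.82 = 6.77 V > V_CE(sat), so the active-region assumption holds.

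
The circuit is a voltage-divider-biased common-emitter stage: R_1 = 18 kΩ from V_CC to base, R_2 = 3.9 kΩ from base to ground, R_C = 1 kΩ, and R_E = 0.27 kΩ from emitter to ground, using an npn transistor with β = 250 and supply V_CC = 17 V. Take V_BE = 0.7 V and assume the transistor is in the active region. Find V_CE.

V_CE ≈ 6.6 V

Thevenize the base divider: V_Th = V_CC·R_2/(R_1+R_2) = 17×3.9/21.9 = 3.03 V, R_Th = R_1‖R_2 = 3.21 kΩ.
Base-emitter loop: V_Th = I_B·R_Th + V_BE + (β+1)I_B·R_E, so I_B = (3.03 − 0.7) / (3.21 + 251×0.27) = 0.0328 mA.
I_C = β·I_B = 250×0.0328 = 8.2 mA, and I_E = (β+1)I_B = 8.23 mA.
V_CE = V_CC − I_C·R_C − I_E·R_E = 17 − 8.2×1 − 8.23×0.27 = 6.58 V.
V_CE = 6.58 V > 0.2 V confirms active-region operation.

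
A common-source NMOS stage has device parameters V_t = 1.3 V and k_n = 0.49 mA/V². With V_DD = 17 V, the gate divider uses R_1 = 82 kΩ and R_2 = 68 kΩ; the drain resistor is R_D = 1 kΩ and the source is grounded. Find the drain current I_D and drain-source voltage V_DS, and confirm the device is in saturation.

V_G = V_DD·R_2/(R_1+R_2) = 17×68/150 = 7.71 V. With the source grounded, V_GS = V_G = 7.71 V.
Assume saturation: I_D = (k_n/2)(V_GS − V_t)² = (0.49/2)×(7.71 − 1.3)² = 0.245×6.41² = 10.1 mA.
V_DS = V_DD − I_D·R_D = 17 − 10.1×1 = 6.94 V.
Saturation requires V_DS ≥ V_GS − V_t = 6.41 V; 6.94 ≥ 6.41 ✓.

I_D ≈ 10 mA, V_DS ≈ 6.9 V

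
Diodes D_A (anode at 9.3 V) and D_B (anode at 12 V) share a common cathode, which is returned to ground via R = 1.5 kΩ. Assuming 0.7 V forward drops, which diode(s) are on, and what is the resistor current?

Assume both conduct. Then node N would need to be at both 9.3−0.7 = 8.6 V and 12−0.7 = 11.3 V, which is impossible.
Assume only D_B conducts: V_N = 12 − 0.7 = 11.3 V, so I_R = 11.3/1.5 = 7.53 mA.
Check D_A: its anode-to-cathode voltage is 9.3 − 11.3 = -2 V < 0.7 V, so it is off. The assumption is consistent.

Only D_B conducts; I_R ≈ 7.5 mA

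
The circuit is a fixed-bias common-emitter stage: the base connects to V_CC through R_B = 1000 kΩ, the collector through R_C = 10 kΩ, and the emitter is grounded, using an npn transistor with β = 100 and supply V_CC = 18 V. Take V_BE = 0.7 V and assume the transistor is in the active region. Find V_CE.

V_CE ≈ 0.7 V

Base loop: V_CC = I_B·R_B + V_BE, so I_B = (18 − 0.7)/1000 kΩ = 0.0173 mA.
In the active region I_C = β·I_B = 100 × 0.0173 = 1.73 mA.
Collector loop: V_CE = V_CC − I_C·R_C = 18 − 1.73×10 = 0.7 V.
Since V_CE = 0.7 V > V_CE(sat) ≈ 0.2 V, the transistor is in the active region as assumed.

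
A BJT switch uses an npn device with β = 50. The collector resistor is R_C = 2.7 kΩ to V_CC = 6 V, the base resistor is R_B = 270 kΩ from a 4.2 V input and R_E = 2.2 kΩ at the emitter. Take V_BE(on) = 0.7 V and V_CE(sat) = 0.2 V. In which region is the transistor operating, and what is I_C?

active; I_C ≈ 0.46 mA

Assume active. Base-emitter loop: I_B = (V_BB − V_BE)/(R_B + (β+1)R_E) = (4.2 − 0.7)/(270 + 51×2.2) = 0.00916 mA.
I_C = β·I_B = 50×0.00916 = 0.458 mA.
V_CE = V_CC − I_C·R_C − I_E·R_E = 6 − 0.458×2.7 − 0.467×2.2 = 3.74 V > V_CE(sat), so the active-region assumption holds.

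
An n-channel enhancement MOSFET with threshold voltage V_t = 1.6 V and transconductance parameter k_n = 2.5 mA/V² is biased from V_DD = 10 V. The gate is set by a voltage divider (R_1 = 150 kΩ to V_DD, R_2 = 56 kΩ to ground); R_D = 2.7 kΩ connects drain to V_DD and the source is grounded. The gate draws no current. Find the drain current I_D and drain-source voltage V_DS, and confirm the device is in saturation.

V_G = V_DD·R_2/(R_1+R_2) = 10×56/206 = 2.72 V. With the source grounded, V_GS = V_G = 2.72 V.
Assume saturation: I_D = (k_n/2)(V_GS − V_t)² = (2.5/2)×(2.72 − 1.6)² = 1.25×1.12² = 1.56 mA.
V_DS = V_DD − I_D·R_D = 10 − 1.56×2.7 = 5.78 V.
Saturation requires V_DS ≥ V_GS − V_t = 1.12 V; 5.78 ≥ 1.12 ✓.

I_D ≈ 1.6 mA, V_DS ≈ 5.8 V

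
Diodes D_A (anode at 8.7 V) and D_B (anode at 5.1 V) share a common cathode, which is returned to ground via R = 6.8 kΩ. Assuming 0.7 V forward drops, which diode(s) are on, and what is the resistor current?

Only D_A conducts; I_R ≈ 1.2 mA

Assume both conduct. Then node N would need to be at both 8.7−0.7 = 8 V and 5.1−0.7 = 4.4 V, which is impossible.
Assume only D_A conducts: V_N = 8.7 − 0.7 = 8 V, so I_R = 8/6.8 = 1.18 mA.
Check D_B: its anode-to-cathode voltage is 5.1 − 8 = -2.9 V < 0.7 V, so it is off. The assumption is consistent.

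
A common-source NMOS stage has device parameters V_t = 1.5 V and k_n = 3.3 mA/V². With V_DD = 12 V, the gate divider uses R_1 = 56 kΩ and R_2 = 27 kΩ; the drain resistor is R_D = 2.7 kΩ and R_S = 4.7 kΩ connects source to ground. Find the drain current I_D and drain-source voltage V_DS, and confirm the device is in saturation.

V_G = V_DD·R_2/(R_1+R_2) = 12×27/83 = 3.9 V.
Assume saturation: I_D = (k_n/2)(V_GS − V_t)² with V_GS = V_G − I_D·R_S = 3.9 − 4.7·I_D.
Substituting gives 36.4·I_D² − 38.3·I_D + 9.53 = 0, with roots I_D = 0.406 or 0.644 mA.
The root I_D = 0.644 mA gives V_GS = 0.875 V ≤ V_t, so take I_D = 0.406 mA.
Then V_GS = 2 V and V_DS = V_DD − I_D(R_D+R_S) = 12 − 0.406×7.4 = 9 V.
Saturation requires V_DS ≥ V_GS − V_t = 0.496 V; 9 ≥ 0.496 ✓.

I_D ≈ 0.41 mA, V_DS ≈ 9 V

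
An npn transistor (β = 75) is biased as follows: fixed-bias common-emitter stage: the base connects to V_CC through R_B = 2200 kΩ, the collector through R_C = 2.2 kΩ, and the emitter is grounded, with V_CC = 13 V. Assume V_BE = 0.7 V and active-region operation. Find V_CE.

Base loop: V_CC = I_B·R_B + V_BE, so I_B = (13 − 0.7)/2200 kΩ = 0.00559 mA.
In the active region I_C = β·I_B = 75 × 0.00559 = 0.419 mA.
Collector loop: V_CE = V_CC − I_C·R_C = 13 − 0.419×2.2 = 12.1 V.
Since V_CE = 12.1 V > V_CE(sat) ≈ 0.2 V, the transistor is in the active region as assumed.

V_CE ≈ 12 V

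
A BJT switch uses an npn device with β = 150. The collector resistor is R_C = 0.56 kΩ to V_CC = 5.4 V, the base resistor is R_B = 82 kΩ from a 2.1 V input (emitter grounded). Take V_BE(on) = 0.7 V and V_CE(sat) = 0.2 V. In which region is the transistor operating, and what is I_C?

active; I_C ≈ 2.6 mA

Assume active. Base-emitter loop: I_B = (V_BB − V_BE)/R_B = (2.1 − 0.7)/82 = 0.0171 mA.
I_C = β·I_B = 150×0.0171 = 2.56 mA.
V_CE = V_CC − I_C·R_C = 5.4 − 2.56×0.56 = 3.97 V > V_CE(sat), so the active-region assumption holds.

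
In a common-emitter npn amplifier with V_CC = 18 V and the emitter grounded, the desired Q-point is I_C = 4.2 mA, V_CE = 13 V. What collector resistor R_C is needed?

R_C ≈ 1.2 kΩ

Collector loop: V_CC = I_C·R_C + V_CE.
R_C = (V_CC − V_CE)/I_C = (18 − 13)/4.2 = 1.19 kΩ.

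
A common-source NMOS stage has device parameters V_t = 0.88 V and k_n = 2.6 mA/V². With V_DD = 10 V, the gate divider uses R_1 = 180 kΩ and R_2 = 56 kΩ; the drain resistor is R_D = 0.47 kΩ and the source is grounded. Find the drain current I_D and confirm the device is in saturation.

I_D ≈ 2.9 mA

V_G = V_DD·R_2/(R_1+R_2) = 10×56/236 = 2.37 V. With the source grounded, V_GS = V_G = 2.37 V.
Assume saturation: I_D = (k_n/2)(V_GS − V_t)² = (2.6/2)×(2.37 − 0.88)² = 1.3×1.49² = 2.9 mA.
V_DS = V_DD − I_D·R_D = 10 − 2.9×0.47 = 8.64 V.
Saturation requires V_DS ≥ V_GS − V_t = 1.49 V; 8.64 ≥ 1.49 ✓.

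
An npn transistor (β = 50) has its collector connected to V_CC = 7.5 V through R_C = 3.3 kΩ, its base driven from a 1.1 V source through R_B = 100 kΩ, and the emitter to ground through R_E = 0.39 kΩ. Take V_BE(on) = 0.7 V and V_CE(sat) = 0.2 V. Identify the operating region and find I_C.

Assume active. Base-emitter loop: I_B = (V_BB − V_BE)/(R_B + (β+1)R_E) = (1.1 − 0.7)/(100 + 51×0.39) = 0.00334 mA.
I_C = β·I_B = 50×0.00334 = 0.167 mA.
V_CE = V_CC − I_C·R_C − I_E·R_E = 7.5 − 0.167×3.3 − 0.17×0.39 = 6.88 V > V_CE(sat), so the active-region assumption holds.

active; I_C ≈ 0.17 mA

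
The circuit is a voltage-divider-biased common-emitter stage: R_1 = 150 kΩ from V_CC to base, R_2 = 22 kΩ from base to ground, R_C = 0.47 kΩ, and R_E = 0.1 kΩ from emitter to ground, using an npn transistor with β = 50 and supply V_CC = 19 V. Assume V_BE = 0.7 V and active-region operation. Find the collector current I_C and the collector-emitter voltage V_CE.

I_C ≈ 3.6 mA, V_CE ≈ 17 V

Thevenize the base divider: V_Th = V_CC·R_2/(R_1+R_2) = 19×22/172 = 2.43 V, R_Th = R_1‖R_2 = 19.2 kΩ.
Base-emitter loop: V_Th = I_B·R_Th + V_BE + (β+1)I_B·R_E, so I_B = (2.43 − 0.7) / (19.2 + 51×0.1) = 0.0712 mA.
I_C = β·I_B = 50×0.0712 = 3.56 mA, and I_E = (β+1)I_B = 3.63 mA.
V_CE = V_CC − I_C·R_C − I_E·R_E = 19 − 3.56×0.47 − 3.63×0.1 = 17 V.
V_CE = 17 V > 0.2 V confirms active-region operation.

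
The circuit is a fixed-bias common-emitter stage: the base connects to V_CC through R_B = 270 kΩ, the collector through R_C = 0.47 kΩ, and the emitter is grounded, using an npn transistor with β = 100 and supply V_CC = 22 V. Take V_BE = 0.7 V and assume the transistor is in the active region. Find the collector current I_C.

Base loop: V_CC = I_B·R_B + V_BE, so I_B = (22 − 0.7)/270 kΩ = 0.0789 mA.
In the active region I_C = β·I_B = 100 × 0.0789 = 7.89 mA.
Collector loop: V_CE = V_CC − I_C·R_C = 22 − 7.89×0.47 = 18.3 V.
Since V_CE = 18.3 V > V_CE(sat) ≈ 0.2 V, the transistor is in the active region as assumed.

I_C ≈ 7.9 mA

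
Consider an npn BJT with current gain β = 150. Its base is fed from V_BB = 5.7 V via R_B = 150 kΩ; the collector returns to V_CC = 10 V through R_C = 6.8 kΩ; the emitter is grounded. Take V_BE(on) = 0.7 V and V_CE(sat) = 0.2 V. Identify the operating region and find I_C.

Assume active: I_B = (5.7 − 0.7)/150 = 0.0333 mA, giving I_C = β·I_B = 5 mA.
But then V_CE = 10 − 5×6.8 = -24 V < V_CE(sat) = 0.2 V — impossible in the active region.
So the transistor is saturated. With V_CE = 0.2 V, I_C = (V_CC − 0.2)/R_C = 9.8/6.8 = 1.44 mA.
Check: β·I_B = 5 mA > I_C = 1.44 mA, confirming saturation.

saturation; I_C ≈ 1.4 mA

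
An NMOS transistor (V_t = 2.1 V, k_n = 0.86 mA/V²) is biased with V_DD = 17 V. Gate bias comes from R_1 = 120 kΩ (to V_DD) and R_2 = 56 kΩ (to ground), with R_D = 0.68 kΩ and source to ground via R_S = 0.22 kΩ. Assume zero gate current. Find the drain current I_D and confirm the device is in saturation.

V_G = V_DD·R_2/(R_1+R_2) = 17×56/176 = 5.41 V.
Assume saturation: I_D = (k_n/2)(V_GS − V_t)² with V_GS = V_G − I_D·R_S = 5.41 − 0.22·I_D.
Substituting gives 0.0208·I_D² − 1.63·I_D + 4.71 = 0, with roots I_D = 3.01 or 75.1 mA.
The root I_D = 75.1 mA gives V_GS = -11.1 V ≤ V_t, so take I_D = 3.01 mA.
Then V_GS = 4.75 V and V_DS = V_DD − I_D(R_D+R_S) = 17 − 3.01×0.9 = 14.3 V.
Saturation requires V_DS ≥ V_GS − V_t = 2.65 V; 14.3 ≥ 2.65 ✓.

I_D ≈ 3 mA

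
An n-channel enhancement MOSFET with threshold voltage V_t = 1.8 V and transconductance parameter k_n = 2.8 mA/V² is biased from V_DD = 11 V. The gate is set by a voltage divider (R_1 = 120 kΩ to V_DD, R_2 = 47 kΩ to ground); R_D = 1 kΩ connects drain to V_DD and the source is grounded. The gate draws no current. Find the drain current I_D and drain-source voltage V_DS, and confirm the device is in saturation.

I_D ≈ 2.4 mA, V_DS ≈ 8.6 V

V_G = V_DD·R_2/(R_1+R_2) = 11×47/167 = 3.1 V. With the source grounded, V_GS = V_G = 3.1 V.
Assume saturation: I_D = (k_n/2)(V_GS − V_t)² = (2.8/2)×(3.1 − 1.8)² = 1.4×1.3² = 2.35 mA.
V_DS = V_DD − I_D·R_D = 11 − 2.35×1 = 8.65 V.
Saturation requires V_DS ≥ V_GS − V_t = 1.3 V; 8.65 ≥ 1.3 ✓.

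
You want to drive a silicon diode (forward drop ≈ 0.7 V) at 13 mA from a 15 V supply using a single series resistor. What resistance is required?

R ≈ 1.1 kΩ

The resistor drops V_S − V_D = 15 − 0.7 = 14.3 V at 13 mA.
R = 14.3 V / 13 mA = 1.1 kΩ.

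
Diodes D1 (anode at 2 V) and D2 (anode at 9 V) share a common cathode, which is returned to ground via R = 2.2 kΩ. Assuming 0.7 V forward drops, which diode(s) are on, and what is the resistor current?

Only D2 conducts; I_R ≈ 3.8 mA

Assume both conduct. Then node N would need to be at both 2−0.7 = 1.3 V and 9−0.7 = 8.3 V, which is impossible.
Assume only D2 conducts: V_N = 9 − 0.7 = 8.3 V, so I_R = 8.3/2.2 = 3.77 mA.
Check D1: its anode-to-cathode voltage is 2 − 8.3 = -6.3 V < 0.7 V, so it is off. The assumption is consistent.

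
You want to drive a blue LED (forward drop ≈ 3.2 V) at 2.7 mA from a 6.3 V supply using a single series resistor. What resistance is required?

The resistor drops V_S − V_D = 6.3 − 3.2 = 3.1 V at 2.7 mA.
R = 3.1 V / 2.7 mA = 1.15 kΩ.

R ≈ 1.1 kΩ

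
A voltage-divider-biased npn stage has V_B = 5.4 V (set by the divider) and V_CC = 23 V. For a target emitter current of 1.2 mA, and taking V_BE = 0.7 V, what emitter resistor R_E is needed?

R_E ≈ 3.9 kΩ

V_E = V_B − V_BE = 5.4 − 0.7 = 4.7 V.
R_E = V_E / I_E = 4.7 / 1.2 = 3.92 kΩ.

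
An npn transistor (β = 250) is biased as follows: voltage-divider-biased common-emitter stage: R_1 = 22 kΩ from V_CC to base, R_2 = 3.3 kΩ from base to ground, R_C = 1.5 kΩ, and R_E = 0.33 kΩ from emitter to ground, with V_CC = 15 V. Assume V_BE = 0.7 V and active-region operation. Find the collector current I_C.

I_C ≈ 3.7 mA

Thevenize the base divider: V_Th = V_CC·R_2/(R_1+R_2) = 15×3.3/25.3 = 1.96 V, R_Th = R_1‖R_2 = 2.87 kΩ.
Base-emitter loop: V_Th = I_B·R_Th + V_BE + (β+1)I_B·R_E, so I_B = (1.96 − 0.7) / (2.87 + 251×0.33) = 0.0147 mA.
I_C = β·I_B = 250×0.0147 = 3.67 mA, and I_E = (β+1)I_B = 3.68 mA.
V_CE = V_CC − I_C·R_C − I_E·R_E = 15 − 3.67×1.5 − 3.68×0.33 = 8.29 V.
V_CE = 8.29 V > 0.2 V confirms active-region operation.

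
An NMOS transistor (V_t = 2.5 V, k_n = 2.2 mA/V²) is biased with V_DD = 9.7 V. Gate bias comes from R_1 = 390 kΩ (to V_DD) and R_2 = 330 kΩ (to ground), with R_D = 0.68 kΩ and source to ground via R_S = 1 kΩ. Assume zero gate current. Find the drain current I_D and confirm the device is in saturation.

V_G = V_DD·R_2/(R_1+R_2) = 9.7×330/720 = 4.45 V.
Assume saturation: I_D = (k_n/2)(V_GS − V_t)² with V_GS = V_G − I_D·R_S = 4.45 − 1·I_D.
Substituting gives 1.1·I_D² − 5.28·I_D + 4.16 = 0, with roots I_D = 0.995 or 3.81 mA.
The root I_D = 3.81 mA gives V_GS = 0.64 V ≤ V_t, so take I_D = 0.995 mA.
Then V_GS = 3.45 V and V_DS = V_DD − I_D(R_D+R_S) = 9.7 − 0.995×1.68 = 8.03 V.
Saturation requires V_DS ≥ V_GS − V_t = 0.951 V; 8.03 ≥ 0.951 ✓.

I_D ≈ 0.99 mA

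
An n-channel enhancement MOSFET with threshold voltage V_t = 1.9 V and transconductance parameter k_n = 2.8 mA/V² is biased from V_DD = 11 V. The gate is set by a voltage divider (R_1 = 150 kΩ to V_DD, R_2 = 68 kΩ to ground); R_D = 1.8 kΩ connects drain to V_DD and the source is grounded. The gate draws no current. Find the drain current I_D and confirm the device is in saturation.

V_G = V_DD·R_2/(R_1+R_2) = 11×68/218 = 3.43 V. With the source grounded, V_GS = V_G = 3.43 V.
Assume saturation: I_D = (k_n/2)(V_GS − V_t)² = (2.8/2)×(3.43 − 1.9)² = 1.4×1.53² = 3.28 mA.
V_DS = V_DD − I_D·R_D = 11 − 3.28×1.8 = 5.09 V.
Saturation requires V_DS ≥ V_GS − V_t = 1.53 V; 5.09 ≥ 1.53 ✓.

I_D ≈ 3.3 mA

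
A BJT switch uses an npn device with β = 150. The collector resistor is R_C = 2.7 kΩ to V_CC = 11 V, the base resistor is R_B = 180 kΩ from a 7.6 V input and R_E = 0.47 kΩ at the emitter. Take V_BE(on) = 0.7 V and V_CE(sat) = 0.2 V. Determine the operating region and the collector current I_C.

saturation; I_C ≈ 3.4 mA

Assume active: I_B = (7.6 − 0.7)/(180 + 151×0.47) = 0.0275 mA, I_C = β·I_B = 4.12 mA.
Then V_CE = 11 − 4.12×2.7 − 4.15×0.47 = -2.09 V < 0.2 V — the active assumption fails.
Re-solve with V_CE = 0.2 V. KCL at the emitter: V_E/R_E = (V_BB−0.7−V_E)/R_B + (V_CC−0.2−V_E)/R_C, giving V_E = 1.61 V.
I_C = (V_CC − 0.2 − V_E)/R_C = (10.8 − 1.61)/2.7 = 3.4 mA.
Check: I_B = (6.9 − 1.61)/180 = 0.0294 mA, and β·I_B = 4.41 mA > I_C, confirming saturation.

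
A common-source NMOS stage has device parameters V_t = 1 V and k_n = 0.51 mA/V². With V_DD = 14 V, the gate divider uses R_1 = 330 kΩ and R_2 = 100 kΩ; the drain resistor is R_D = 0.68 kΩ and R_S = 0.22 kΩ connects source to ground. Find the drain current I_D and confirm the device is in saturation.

V_G = V_DD·R_2/(R_1+R_2) = 14×100/430 = 3.26 V.
Assume saturation: I_D = (k_n/2)(V_GS − V_t)² with V_GS = V_G − I_D·R_S = 3.26 − 0.22·I_D.
Substituting gives 0.0123·I_D² − 1.25·I_D + 1.3 = 0, with roots I_D = 1.05 or 100 mA.
The root I_D = 100 mA gives V_GS = -18.9 V ≤ V_t, so take I_D = 1.05 mA.
Then V_GS = 3.03 V and V_DS = V_DD − I_D(R_D+R_S) = 14 − 1.05×0.9 = 13.1 V.
Saturation requires V_DS ≥ V_GS − V_t = 2.03 V; 13.1 ≥ 2.03 ✓.

I_D ≈ 1 mA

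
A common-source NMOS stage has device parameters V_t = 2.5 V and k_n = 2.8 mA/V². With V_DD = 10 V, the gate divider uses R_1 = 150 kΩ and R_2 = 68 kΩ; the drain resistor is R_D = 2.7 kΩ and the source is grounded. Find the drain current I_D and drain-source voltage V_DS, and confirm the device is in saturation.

V_G = V_DD·R_2/(R_1+R_2) = 10×68/218 = 3.12 V. With the source grounded, V_GS = V_G = 3.12 V.
Assume saturation: I_D = (k_n/2)(V_GS − V_t)² = (2.8/2)×(3.12 − 2.5)² = 1.4×0.619² = 0.537 mA.
V_DS = V_DD − I_D·R_D = 10 − 0.537×2.7 = 8.55 V.
Saturation requires V_DS ≥ V_GS − V_t = 0.619 V; 8.55 ≥ 0.619 ✓.

I_D ≈ 0.54 mA, V_DS ≈ 8.6 V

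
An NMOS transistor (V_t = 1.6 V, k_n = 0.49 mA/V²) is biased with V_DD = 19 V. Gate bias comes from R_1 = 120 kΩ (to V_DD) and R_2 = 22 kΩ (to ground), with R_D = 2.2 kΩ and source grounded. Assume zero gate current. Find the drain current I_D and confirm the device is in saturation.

V_G = V_DD·R_2/(R_1+R_2) = 19×22/142 = 2.94 V. With the source grounded, V_GS = V_G = 2.94 V.
Assume saturation: I_D = (k_n/2)(V_GS − V_t)² = (0.49/2)×(2.94 − 1.6)² = 0.245×1.34² = 0.442 mA.
V_DS = V_DD − I_D·R_D = 19 − 0.442×2.2 = 18 V.
Saturation requires V_DS ≥ V_GS − V_t = 1.34 V; 18 ≥ 1.34 ✓.

I_D ≈ 0.44 mA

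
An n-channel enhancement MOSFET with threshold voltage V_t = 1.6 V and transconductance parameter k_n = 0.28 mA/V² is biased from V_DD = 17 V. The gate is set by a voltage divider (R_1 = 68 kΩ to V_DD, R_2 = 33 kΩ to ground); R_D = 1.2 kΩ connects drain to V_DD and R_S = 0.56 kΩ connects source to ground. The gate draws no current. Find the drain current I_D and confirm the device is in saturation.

V_G = V_DD·R_2/(R_1+R_2) = 17×33/101 = 5.55 V.
Assume saturation: I_D = (k_n/2)(V_GS − V_t)² with V_GS = V_G − I_D·R_S = 5.55 − 0.56·I_D.
Substituting gives 0.0439·I_D² − 1.62·I_D + 2.19 = 0, with roots I_D = 1.4 or 35.5 mA.
The root I_D = 35.5 mA gives V_GS = -14.3 V ≤ V_t, so take I_D = 1.4 mA.
Then V_GS = 4.77 V and V_DS = V_DD − I_D(R_D+R_S) = 17 − 1.4×1.76 = 14.5 V.
Saturation requires V_DS ≥ V_GS − V_t = 3.17 V; 14.5 ≥ 3.17 ✓.

I_D ≈ 1.4 mA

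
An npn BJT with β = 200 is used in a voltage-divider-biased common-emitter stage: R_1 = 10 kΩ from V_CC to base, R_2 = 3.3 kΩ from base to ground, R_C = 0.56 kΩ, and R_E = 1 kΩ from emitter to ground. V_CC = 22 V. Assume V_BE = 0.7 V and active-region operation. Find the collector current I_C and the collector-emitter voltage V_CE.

I_C ≈ 4.7 mA, V_CE ≈ 15 V

Thevenize the base divider: V_Th = V_CC·R_2/(R_1+R_2) = 22×3.3/13.3 = 5.46 V, R_Th = R_1‖R_2 = 2.48 kΩ.
Base-emitter loop: V_Th = I_B·R_Th + V_BE + (β+1)I_B·R_E, so I_B = (5.46 − 0.7) / (2.48 + 201×1) = 0.0234 mA.
I_C = β·I_B = 200×0.0234 = 4.68 mA, and I_E = (β+1)I_B = 4.7 mA.
V_CE = V_CC − I_C·R_C − I_E·R_E = 22 − 4.68×0.56 − 4.7×1 = 14.7 V.
V_CE = 14.7 V > 0.2 V confirms active-region operation.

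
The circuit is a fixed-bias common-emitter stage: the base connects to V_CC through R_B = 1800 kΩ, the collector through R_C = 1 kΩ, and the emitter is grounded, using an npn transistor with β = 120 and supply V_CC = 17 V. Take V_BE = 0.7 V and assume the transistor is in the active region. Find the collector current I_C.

Base loop: V_CC = I_B·R_B + V_BE, so I_B = (17 − 0.7)/1800 kΩ = 0.00906 mA.
In the active region I_C = β·I_B = 120 × 0.00906 = 1.09 mA.
Collector loop: V_CE = V_CC − I_C·R_C = 17 − 1.09×1 = 15.9 V.
Since V_CE = 15.9 V > V_CE(sat) ≈ 0.2 V, the transistor is in the active region as assumed.

I_C ≈ 1.1 mA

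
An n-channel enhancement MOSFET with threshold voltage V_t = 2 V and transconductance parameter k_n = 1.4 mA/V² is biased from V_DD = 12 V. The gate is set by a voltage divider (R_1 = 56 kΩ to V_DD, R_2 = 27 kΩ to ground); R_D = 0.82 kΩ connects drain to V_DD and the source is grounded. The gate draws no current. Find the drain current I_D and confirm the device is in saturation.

V_G = V_DD·R_2/(R_1+R_2) = 12×27/83 = 3.9 V. With the source grounded, V_GS = V_G = 3.9 V.
Assume saturation: I_D = (k_n/2)(V_GS − V_t)² = (1.4/2)×(3.9 − 2)² = 0.7×1.9² = 2.54 mA.
V_DS = V_DD − I_D·R_D = 12 − 2.54×0.82 = 9.92 V.
Saturation requires V_DS ≥ V_GS − V_t = 1.9 V; 9.92 ≥ 1.9 ✓.

I_D ≈ 2.5 mA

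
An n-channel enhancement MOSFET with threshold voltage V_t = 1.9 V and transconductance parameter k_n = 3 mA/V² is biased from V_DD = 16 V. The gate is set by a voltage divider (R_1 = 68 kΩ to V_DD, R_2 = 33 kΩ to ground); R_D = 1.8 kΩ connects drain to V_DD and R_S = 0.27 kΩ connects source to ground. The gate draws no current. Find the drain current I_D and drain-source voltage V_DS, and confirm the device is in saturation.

V_G = V_DD·R_2/(R_1+R_2) = 16×33/101 = 5.23 V.
Assume saturation: I_D = (k_n/2)(V_GS − V_t)² with V_GS = V_G − I_D·R_S = 5.23 − 0.27·I_D.
Substituting gives 0.109·I_D² − 3.7·I_D + 16.6 = 0, with roots I_D = 5.34 or 28.5 mA.
The root I_D = 28.5 mA gives V_GS = -2.46 V ≤ V_t, so take I_D = 5.34 mA.
Then V_GS = 3.79 V and V_DS = V_DD − I_D(R_D+R_S) = 16 − 5.34×2.07 = 4.95 V.
Saturation requires V_DS ≥ V_GS − V_t = 1.89 V; 4.95 ≥ 1.89 ✓.

I_D ≈ 5.3 mA, V_DS ≈ 5 V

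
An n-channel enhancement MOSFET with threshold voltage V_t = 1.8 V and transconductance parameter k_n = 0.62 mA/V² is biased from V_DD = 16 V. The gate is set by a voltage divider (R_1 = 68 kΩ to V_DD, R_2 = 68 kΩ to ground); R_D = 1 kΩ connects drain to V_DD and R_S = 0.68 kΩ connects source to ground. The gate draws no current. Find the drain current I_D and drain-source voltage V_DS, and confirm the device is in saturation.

V_G = V_DD·R_2/(R_1+R_2) = 16×68/136 = 8 V.
Assume saturation: I_D = (k_n/2)(V_GS − V_t)² with V_GS = V_G − I_D·R_S = 8 − 0.68·I_D.
Substituting gives 0.143·I_D² − 3.61·I_D + 11.9 = 0, with roots I_D = 3.9 or 21.3 mA.
The root I_D = 21.3 mA gives V_GS = -6.49 V ≤ V_t, so take I_D = 3.9 mA.
Then V_GS = 5.35 V and V_DS = V_DD − I_D(R_D+R_S) = 16 − 3.9×1.68 = 9.45 V.
Saturation requires V_DS ≥ V_GS − V_t = 3.55 V; 9.45 ≥ 3.55 ✓.

I_D ≈ 3.9 mA, V_DS ≈ 9.4 V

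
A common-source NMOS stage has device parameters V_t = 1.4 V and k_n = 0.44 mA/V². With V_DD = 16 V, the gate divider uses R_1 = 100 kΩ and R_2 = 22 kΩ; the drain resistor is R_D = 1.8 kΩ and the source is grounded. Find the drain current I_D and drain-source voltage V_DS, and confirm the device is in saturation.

V_G = V_DD·R_2/(R_1+R_2) = 16×22/122 = 2.89 V. With the source grounded, V_GS = V_G = 2.89 V.
Assume saturation: I_D = (k_n/2)(V_GS − V_t)² = (0.44/2)×(2.89 − 1.4)² = 0.22×1.49² = 0.485 mA.
V_DS = V_DD − I_D·R_D = 16 − 0.485×1.8 = 15.1 V.
Saturation requires V_DS ≥ V_GS − V_t = 1.49 V; 15.1 ≥ 1.49 ✓.

I_D ≈ 0.49 mA, V_DS ≈ 15 V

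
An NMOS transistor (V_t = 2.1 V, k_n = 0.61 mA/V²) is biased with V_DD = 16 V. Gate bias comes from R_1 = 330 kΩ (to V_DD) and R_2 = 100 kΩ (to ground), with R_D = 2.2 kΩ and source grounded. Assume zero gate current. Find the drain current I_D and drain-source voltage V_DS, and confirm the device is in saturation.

V_G = V_DD·R_2/(R_1+R_2) = 16×100/430 = 3.72 V. With the source grounded, V_GS = V_G = 3.72 V.
Assume saturation: I_D = (k_n/2)(V_GS − V_t)² = (0.61/2)×(3.72 − 2.1)² = 0.305×1.62² = 0.801 mA.
V_DS = V_DD − I_D·R_D = 16 − 0.801×2.2 = 14.2 V.
Saturation requires V_DS ≥ V_GS − V_t = 1.62 V; 14.2 ≥ 1.62 ✓.

I_D ≈ 0.8 mA, V_DS ≈ 14 V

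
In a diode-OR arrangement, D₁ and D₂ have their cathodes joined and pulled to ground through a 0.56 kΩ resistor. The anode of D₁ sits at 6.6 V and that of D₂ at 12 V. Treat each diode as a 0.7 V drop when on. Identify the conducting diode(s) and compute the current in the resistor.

Assume both conduct. Then node N would need to be at both 6.6−0.7 = 5.9 V and 12−0.7 = 11.3 V, which is impossible.
Assume only D₂ conducts: V_N = 12 − 0.7 = 11.3 V, so I_R = 11.3/0.56 = 20.2 mA.
Check D₁: its anode-to-cathode voltage is 6.6 − 11.3 = -4.7 V < 0.7 V, so it is off. The assumption is consistent.

Only D₂ conducts; I_R ≈ 20 mA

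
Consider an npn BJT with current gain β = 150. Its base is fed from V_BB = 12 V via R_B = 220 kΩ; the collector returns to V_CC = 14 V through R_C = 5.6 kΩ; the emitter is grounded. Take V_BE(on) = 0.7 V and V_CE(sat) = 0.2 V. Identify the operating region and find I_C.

saturation; I_C ≈ 2.5 mA

Assume active: I_B = (12 − 0.7)/220 = 0.0514 mA, giving I_C = β·I_B = 7.7 mA.
But then V_CE = 14 − 7.7×5.6 = -29.1 V < V_CE(sat) = 0.2 V — impossible in the active region.
So the transistor is saturated. With V_CE = 0.2 V, I_C = (V_CC − 0.2)/R_C = 13.8/5.6 = 2.46 mA.
Check: β·I_B = 7.7 mA > I_C = 2.46 mA, confirming saturation.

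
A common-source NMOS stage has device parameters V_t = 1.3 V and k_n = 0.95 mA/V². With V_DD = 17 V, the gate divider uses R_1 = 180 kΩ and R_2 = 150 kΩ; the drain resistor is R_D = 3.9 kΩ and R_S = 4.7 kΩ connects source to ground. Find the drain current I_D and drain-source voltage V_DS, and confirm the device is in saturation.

V_G = V_DD·R_2/(R_1+R_2) = 17×150/330 = 7.73 V.
Assume saturation: I_D = (k_n/2)(V_GS − V_t)² with V_GS = V_G − I_D·R_S = 7.73 − 4.7·I_D.
Substituting gives 10.5·I_D² − 29.7·I_D + 19.6 = 0, with roots I_D = 1.05 or 1.78 mA.
The root I_D = 1.78 mA gives V_GS = -0.635 V ≤ V_t, so take I_D = 1.05 mA.
Then V_GS = 2.79 V and V_DS = V_DD − I_D(R_D+R_S) = 17 − 1.05×8.6 = 7.96 V.
Saturation requires V_DS ≥ V_GS − V_t = 1.49 V; 7.96 ≥ 1.49 ✓.

I_D ≈ 1.1 mA, V_DS ≈ 8 V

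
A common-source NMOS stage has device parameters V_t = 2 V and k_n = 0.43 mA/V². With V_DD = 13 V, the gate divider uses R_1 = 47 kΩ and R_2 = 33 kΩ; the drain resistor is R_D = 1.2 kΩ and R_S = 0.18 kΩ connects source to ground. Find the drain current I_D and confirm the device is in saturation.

V_G = V_DD·R_2/(R_1+R_2) = 13×33/80 = 5.36 V.
Assume saturation: I_D = (k_n/2)(V_GS − V_t)² with V_GS = V_G − I_D·R_S = 5.36 − 0.18·I_D.
Substituting gives 0.00697·I_D² − 1.26·I_D + 2.43 = 0, with roots I_D = 1.95 or 179 mA.
The root I_D = 179 mA gives V_GS = -26.9 V ≤ V_t, so take I_D = 1.95 mA.
Then V_GS = 5.01 V and V_DS = V_DD − I_D(R_D+R_S) = 13 − 1.95×1.38 = 10.3 V.
Saturation requires V_DS ≥ V_GS − V_t = 3.01 V; 10.3 ≥ 3.01 ✓.

I_D ≈ 1.9 mA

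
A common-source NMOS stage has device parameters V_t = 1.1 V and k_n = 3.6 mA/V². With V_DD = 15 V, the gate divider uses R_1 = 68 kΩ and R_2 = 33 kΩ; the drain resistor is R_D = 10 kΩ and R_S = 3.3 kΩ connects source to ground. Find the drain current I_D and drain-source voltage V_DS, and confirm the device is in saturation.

V_G = V_DD·R_2/(R_1+R_2) = 15×33/101 = 4.9 V.
Assume saturation: I_D = (k_n/2)(V_GS − V_t)² with V_GS = V_G − I_D·R_S = 4.9 − 3.3·I_D.
Substituting gives 19.6·I_D² − 46.2·I_D + 26 = 0, with roots I_D = 0.934 or 1.42 mA.
The root I_D = 1.42 mA gives V_GS = 0.211 V ≤ V_t, so take I_D = 0.934 mA.
Then V_GS = 1.82 V and V_DS = V_DD − I_D(R_D+R_S) = 15 − 0.934×13.3 = 2.58 V.
Saturation requires V_DS ≥ V_GS − V_t = 0.72 V; 2.58 ≥ 0.72 ✓.

I_D ≈ 0.93 mA, V_DS ≈ 2.6 V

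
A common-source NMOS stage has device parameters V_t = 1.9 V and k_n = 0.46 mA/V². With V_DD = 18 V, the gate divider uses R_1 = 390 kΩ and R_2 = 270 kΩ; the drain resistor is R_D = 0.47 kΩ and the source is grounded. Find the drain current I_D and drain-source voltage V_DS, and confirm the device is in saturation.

V_G = V_DD·R_2/(R_1+R_2) = 18×270/660 = 7.36 V. With the source grounded, V_GS = V_G = 7.36 V.
Assume saturation: I_D = (k_n/2)(V_GS − V_t)² = (0.46/2)×(7.36 − 1.9)² = 0.23×5.46² = 6.87 mA.
V_DS = V_DD − I_D·R_D = 18 − 6.87×0.47 = 14.8 V.
Saturation requires V_DS ≥ V_GS − V_t = 5.46 V; 14.8 ≥ 5.46 ✓.

I_D ≈ 6.9 mA, V_DS ≈ 15 V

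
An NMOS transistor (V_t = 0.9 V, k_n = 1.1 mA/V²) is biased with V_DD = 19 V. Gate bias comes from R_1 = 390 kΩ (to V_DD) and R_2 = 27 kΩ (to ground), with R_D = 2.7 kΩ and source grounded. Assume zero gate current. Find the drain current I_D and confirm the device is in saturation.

V_G = V_DD·R_2/(R_1+R_2) = 19×27/417 = 1.23 V. With the source grounded, V_GS = V_G = 1.23 V.
Assume saturation: I_D = (k_n/2)(V_GS − V_t)² = (1.1/2)×(1.23 − 0.9)² = 0.55×0.33² = 0.06 mA.
V_DS = V_DD − I_D·R_D = 19 − 0.06×2.7 = 18.8 V.
Saturation requires V_DS ≥ V_GS − V_t = 0.33 V; 18.8 ≥ 0.33 ✓.

I_D ≈ 0.06 mA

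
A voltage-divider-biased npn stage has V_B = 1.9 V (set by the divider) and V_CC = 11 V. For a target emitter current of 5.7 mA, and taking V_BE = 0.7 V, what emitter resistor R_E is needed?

V_E = V_B − V_BE = 1.9 − 0.7 = 1.2 V.
R_E = V_E / I_E = 1.2 / 5.7 = 0.211 kΩ.

R_E ≈ 0.21 kΩ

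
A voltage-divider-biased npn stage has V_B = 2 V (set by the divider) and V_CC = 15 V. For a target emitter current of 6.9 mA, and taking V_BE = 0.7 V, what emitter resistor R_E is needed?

R_E ≈ 0.19 kΩ

V_E = V_B − V_BE = 2 − 0.7 = 1.3 V.
R_E = V_E / I_E = 1.3 / 6.9 = 0.188 kΩ.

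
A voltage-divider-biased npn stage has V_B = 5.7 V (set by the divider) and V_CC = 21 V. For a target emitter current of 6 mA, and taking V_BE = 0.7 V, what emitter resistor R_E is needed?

V_E = V_B − V_BE = 5.7 − 0.7 = 5 V.
R_E = V_E / I_E = 5 / 6 = 0.833 kΩ.

R_E ≈ 0.83 kΩ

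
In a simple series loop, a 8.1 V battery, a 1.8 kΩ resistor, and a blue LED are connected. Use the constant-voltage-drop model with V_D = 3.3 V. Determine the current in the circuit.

I ≈ 2.7 mA

KVL around the loop: 8.1 = V_D + I·R = 3.3 + I × 1.8 kΩ.
So I = (8.1 − 3.3) / 1.8 kΩ = 4.8 / 1.8 = 2.67 mA.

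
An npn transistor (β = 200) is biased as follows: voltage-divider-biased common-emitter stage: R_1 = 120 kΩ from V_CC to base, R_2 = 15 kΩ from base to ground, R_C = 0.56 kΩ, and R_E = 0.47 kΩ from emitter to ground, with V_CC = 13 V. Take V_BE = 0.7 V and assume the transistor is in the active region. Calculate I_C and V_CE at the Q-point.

Thevenize the base divider: V_Th = V_CC·R_2/(R_1+R_2) = 13×15/135 = 1.44 V, R_Th = R_1‖R_2 = 13.3 kΩ.
Base-emitter loop: V_Th = I_B·R_Th + V_BE + (β+1)I_B·R_E, so I_B = (1.44 − 0.7) / (13.3 + 201×0.47) = 0.00691 mA.
I_C = β·I_B = 200×0.00691 = 1.38 mA, and I_E = (β+1)I_B = 1.39 mA.
V_CE = V_CC − I_C·R_C − I_E·R_E = 13 − 1.38×0.56 − 1.39×0.47 = 11.6 V.
V_CE = 11.6 V > 0.2 V confirms active-region operation.

I_C ≈ 1.4 mA, V_CE ≈ 12 V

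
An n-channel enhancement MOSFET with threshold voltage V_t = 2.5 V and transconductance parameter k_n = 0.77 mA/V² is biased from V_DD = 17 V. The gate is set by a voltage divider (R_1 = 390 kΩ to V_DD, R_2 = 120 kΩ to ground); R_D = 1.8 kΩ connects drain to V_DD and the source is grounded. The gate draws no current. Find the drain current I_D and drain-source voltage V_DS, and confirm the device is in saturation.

I_D ≈ 0.87 mA, V_DS ≈ 15 V

V_G = V_DD·R_2/(R_1+R_2) = 17×120/510 = 4 V. With the source grounded, V_GS = V_G = 4 V.
Assume saturation: I_D = (k_n/2)(V_GS − V_t)² = (0.77/2)×(4 − 2.5)² = 0.385×1.5² = 0.866 mA.
V_DS = V_DD − I_D·R_D = 17 − 0.866×1.8 = 15.4 V.
Saturation requires V_DS ≥ V_GS − V_t = 1.5 V; 15.4 ≥ 1.5 ✓.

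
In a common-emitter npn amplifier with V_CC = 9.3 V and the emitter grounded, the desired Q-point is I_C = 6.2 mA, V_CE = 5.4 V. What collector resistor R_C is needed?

Collector loop: V_CC = I_C·R_C + V_CE.
R_C = (V_CC − V_CE)/I_C = (9.3 − 5.4)/6.2 = 0.629 kΩ.

R_C ≈ 0.63 kΩ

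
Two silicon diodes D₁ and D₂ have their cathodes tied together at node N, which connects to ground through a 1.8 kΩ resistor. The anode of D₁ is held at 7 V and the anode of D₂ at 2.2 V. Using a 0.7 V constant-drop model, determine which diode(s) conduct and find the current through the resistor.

Only D₁ conducts; I_R ≈ 3.5 mA

Assume both conduct. Then node N would need to be at both 7−0.7 = 6.3 V and 2.2−0.7 = 1.5 V, which is impossible.
Assume only D₁ conducts: V_N = 7 − 0.7 = 6.3 V, so I_R = 6.3/1.8 = 3.5 mA.
Check D₂: its anode-to-cathode voltage is 2.2 − 6.3 = -4.1 V < 0.7 V, so it is off. The assumption is consistent.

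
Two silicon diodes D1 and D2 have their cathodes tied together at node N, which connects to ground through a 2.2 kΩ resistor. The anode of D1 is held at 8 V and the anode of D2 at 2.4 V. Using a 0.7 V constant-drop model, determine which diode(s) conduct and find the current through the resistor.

Only D1 conducts; I_R ≈ 3.3 mA

Assume both conduct. Then node N would need to be at both 8−0.7 = 7.3 V and 2.4−0.7 = 1.7 V, which is impossible.
Assume only D1 conducts: V_N = 8 − 0.7 = 7.3 V, so I_R = 7.3/2.2 = 3.32 mA.
Check D2: its anode-to-cathode voltage is 2.4 − 7.3 = -4.9 V < 0.7 V, so it is off. The assumption is consistent.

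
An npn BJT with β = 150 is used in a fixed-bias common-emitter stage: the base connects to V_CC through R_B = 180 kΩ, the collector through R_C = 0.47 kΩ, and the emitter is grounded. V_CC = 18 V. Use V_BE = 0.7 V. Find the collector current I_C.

I_C ≈ 14 mA

Base loop: V_CC = I_B·R_B + V_BE, so I_B = (18 − 0.7)/180 kΩ = 0.0961 mA.
In the active region I_C = β·I_B = 150 × 0.0961 = 14.4 mA.
Collector loop: V_CE = V_CC − I_C·R_C = 18 − 14.4×0.47 = 11.2 V.
Since V_CE = 11.2 V > V_CE(sat) ≈ 0.2 V, the transistor is in the active region as assumed.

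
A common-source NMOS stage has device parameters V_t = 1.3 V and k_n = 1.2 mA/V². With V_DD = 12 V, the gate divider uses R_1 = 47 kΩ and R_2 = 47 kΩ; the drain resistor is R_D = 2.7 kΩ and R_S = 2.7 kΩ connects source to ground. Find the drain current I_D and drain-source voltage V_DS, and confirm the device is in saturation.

I_D ≈ 1.2 mA, V_DS ≈ 5.4 V

V_G = V_DD·R_2/(R_1+R_2) = 12×47/94 = 6 V.
Assume saturation: I_D = (k_n/2)(V_GS − V_t)² with V_GS = V_G − I_D·R_S = 6 − 2.7·I_D.
Substituting gives 4.37·I_D² − 16.2·I_D + 13.3 = 0, with roots I_D = 1.21 or 2.5 mA.
The root I_D = 2.5 mA gives V_GS = -0.74 V ≤ V_t, so take I_D = 1.21 mA.
Then V_GS = 2.72 V and V_DS = V_DD − I_D(R_D+R_S) = 12 − 1.21×5.4 = 5.44 V.
Saturation requires V_DS ≥ V_GS − V_t = 1.42 V; 5.44 ≥ 1.42 ✓.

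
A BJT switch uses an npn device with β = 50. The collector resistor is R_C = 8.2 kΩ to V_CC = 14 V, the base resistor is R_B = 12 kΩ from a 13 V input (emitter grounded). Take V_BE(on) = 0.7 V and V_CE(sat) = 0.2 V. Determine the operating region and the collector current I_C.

saturation; I_C ≈ 1.7 mA

Assume active: I_B = (13 − 0.7)/12 = 1.03 mA, giving I_C = β·I_B = 51.3 mA.
But then V_CE = 14 − 51.3×8.2 = -406 V < V_CE(sat) = 0.2 V — impossible in the active region.
So the transistor is saturated. With V_CE = 0.2 V, I_C = (V_CC − 0.2)/R_C = 13.8/8.2 = 1.68 mA.
Check: β·I_B = 51.3 mA > I_C = 1.68 mA, confirming saturation.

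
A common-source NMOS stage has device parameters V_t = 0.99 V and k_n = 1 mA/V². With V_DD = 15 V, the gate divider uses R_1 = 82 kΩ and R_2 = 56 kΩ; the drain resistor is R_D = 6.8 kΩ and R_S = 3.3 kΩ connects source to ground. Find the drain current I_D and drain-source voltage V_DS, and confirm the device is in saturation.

V_G = V_DD·R_2/(R_1+R_2) = 15×56/138 = 6.09 V.
Assume saturation: I_D = (k_n/2)(V_GS − V_t)² with V_GS = V_G − I_D·R_S = 6.09 − 3.3·I_D.
Substituting gives 5.44·I_D² − 17.8·I_D + 13 = 0, with roots I_D = 1.1 or 2.18 mA.
The root I_D = 2.18 mA gives V_GS = -1.1 V ≤ V_t, so take I_D = 1.1 mA.
Then V_GS = 2.47 V and V_DS = V_DD − I_D(R_D+R_S) = 15 − 1.1×10.1 = 3.93 V.
Saturation requires V_DS ≥ V_GS − V_t = 1.48 V; 3.93 ≥ 1.48 ✓.

I_D ≈ 1.1 mA, V_DS ≈ 3.9 V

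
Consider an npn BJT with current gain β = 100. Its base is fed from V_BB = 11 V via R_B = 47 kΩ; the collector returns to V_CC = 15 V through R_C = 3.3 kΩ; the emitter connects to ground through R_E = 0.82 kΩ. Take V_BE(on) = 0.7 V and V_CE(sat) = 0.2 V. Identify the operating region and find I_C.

Assume active: I_B = (11 − 0.7)/(47 + 101×0.82) = 0.0793 mA, I_C = β·I_B = 7.93 mA.
Then V_CE = 15 − 7.93×3.3 − 8.01×0.82 = -17.8 V < 0.2 V — the active assumption fails.
Re-solve with V_CE = 0.2 V. KCL at the emitter: V_E/R_E = (V_BB−0.7−V_E)/R_B + (V_CC−0.2−V_E)/R_C, giving V_E = 3.05 V.
I_C = (V_CC − 0.2 − V_E)/R_C = (14.8 − 3.05)/3.3 = 3.56 mA.
Check: I_B = (10.3 − 3.05)/47 = 0.154 mA, and β·I_B = 15.4 mA > I_C, confirming saturation.

saturation; I_C ≈ 3.6 mA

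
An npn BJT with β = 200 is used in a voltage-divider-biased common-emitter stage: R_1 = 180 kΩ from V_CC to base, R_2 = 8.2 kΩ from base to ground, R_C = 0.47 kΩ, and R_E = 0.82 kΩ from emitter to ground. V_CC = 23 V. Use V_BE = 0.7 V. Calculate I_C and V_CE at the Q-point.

I_C ≈ 0.35 mA, V_CE ≈ 23 V

Thevenize the base divider: V_Th = V_CC·R_2/(R_1+R_2) = 23×8.2/188 = 1 V, R_Th = R_1‖R_2 = 7.84 kΩ.
Base-emitter loop: V_Th = I_B·R_Th + V_BE + (β+1)I_B·R_E, so I_B = (1 − 0.7) / (7.84 + 201×0.82) = 0.00175 mA.
I_C = β·I_B = 200×0.00175 = 0.35 mA, and I_E = (β+1)I_B = 0.352 mA.
V_CE = V_CC − I_C·R_C − I_E·R_E = 23 − 0.35×0.47 − 0.352×0.82 = 22.5 V.
V_CE = 22.5 V > 0.2 V confirms active-region operation.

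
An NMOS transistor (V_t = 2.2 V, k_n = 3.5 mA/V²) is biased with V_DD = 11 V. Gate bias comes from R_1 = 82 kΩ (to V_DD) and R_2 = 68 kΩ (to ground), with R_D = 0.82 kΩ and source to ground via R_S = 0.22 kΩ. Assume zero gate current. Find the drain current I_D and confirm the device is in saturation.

V_G = V_DD·R_2/(R_1+R_2) = 11×68/150 = 4.99 V.
Assume saturation: I_D = (k_n/2)(V_GS − V_t)² with V_GS = V_G − I_D·R_S = 4.99 − 0.22·I_D.
Substituting gives 0.0847·I_D² − 3.15·I_D + 13.6 = 0, with roots I_D = 4.99 or 32.1 mA.
The root I_D = 32.1 mA gives V_GS = -2.09 V ≤ V_t, so take I_D = 4.99 mA.
Then V_GS = 3.89 V and V_DS = V_DD − I_D(R_D+R_S) = 11 − 4.99×1.04 = 5.81 V.
Saturation requires V_DS ≥ V_GS − V_t = 1.69 V; 5.81 ≥ 1.69 ✓.

I_D ≈ 5 mA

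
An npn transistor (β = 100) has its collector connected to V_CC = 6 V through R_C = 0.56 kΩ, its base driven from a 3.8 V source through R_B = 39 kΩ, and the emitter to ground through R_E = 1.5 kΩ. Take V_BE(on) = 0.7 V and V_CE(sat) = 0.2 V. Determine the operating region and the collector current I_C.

active; I_C ≈ 1.6 mA

Assume active. Base-emitter loop: I_B = (V_BB − V_BE)/(R_B + (β+1)R_E) = (3.8 − 0.7)/(39 + 101×1.5) = 0.0163 mA.
I_C = β·I_B = 100×0.0163 = 1.63 mA.
V_CE = V_CC − I_C·R_C − I_E·R_E = 6 − 1.63×0.56 − 1.64×1.5 = 2.62 V > V_CE(sat), so the active-region assumption holds.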